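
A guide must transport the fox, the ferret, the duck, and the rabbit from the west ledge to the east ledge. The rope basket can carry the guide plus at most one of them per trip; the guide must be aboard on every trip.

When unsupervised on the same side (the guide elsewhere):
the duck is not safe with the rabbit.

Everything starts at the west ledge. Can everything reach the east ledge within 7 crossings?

Yes — this plan uses 7 crossings (≤ 7):
1. Guide goes to the east ledge with the duck.  [the west ledge: the ferret, the fox, the rabbit | the east ledge: the duck]
2. Guide goes back to the west ledge alone.  [the west ledge: the ferret, the fox, the rabbit | the east ledge: the duck]
3. Guide goes to the east ledge with the fox.  [the west ledge: the ferret, the rabbit | the east ledge: the duck, the fox]
4. Guide goes back to the west ledge alone.  [the west ledge: the ferret, the rabbit | the east ledge: the duck, the fox]
5. Guide goes to the east ledge with the ferret.  [the west ledge: the rabbit | the east ledge: the duck, the ferret, the fox]
6. Guide goes back to the west ledge alone.  [the west ledge: the rabbit | the east ledge: the duck, the ferret, the fox]
7. Guide goes to the east ledge with the rabbit.  [the west ledge: — | the east ledge: the duck, the ferret, the fox, the rabbit]

Yes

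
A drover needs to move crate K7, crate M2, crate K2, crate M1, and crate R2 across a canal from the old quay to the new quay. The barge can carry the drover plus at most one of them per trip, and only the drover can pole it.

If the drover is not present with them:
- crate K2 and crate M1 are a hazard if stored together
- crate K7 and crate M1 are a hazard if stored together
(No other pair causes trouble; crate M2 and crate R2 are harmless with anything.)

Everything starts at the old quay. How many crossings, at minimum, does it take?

11

Counting alone: the drover can take at most 1 across per trip to the new quay, so moving all 5 needs at least 5 loaded trips out, with a return between consecutive ones — at least 9 crossings.
The safety rule pushes this higher. Following every safe sequence of crossings, the most of the 5 that can be at the new quay as the barge arrives there on crossing 9 is 4 — never all 5.
So no plan with fewer than 11 crossings exists, and this one achieves 11:
1. Drover goes to the new quay with crate M1.
2. Drover goes back to the old quay alone.
3. Drover goes to the new quay with crate K7.
4. Drover goes back to the old quay with crate M1.
5. Drover goes to the new quay with crate K2.
6. Drover goes back to the old quay alone.
7. Drover goes to the new quay with crate M2.
8. Drover goes back to the old quay alone.
9. Drover goes to the new quay with crate R2.
10. Drover goes back to the old quay alone.
11. Drover goes to the new quay with crate M1.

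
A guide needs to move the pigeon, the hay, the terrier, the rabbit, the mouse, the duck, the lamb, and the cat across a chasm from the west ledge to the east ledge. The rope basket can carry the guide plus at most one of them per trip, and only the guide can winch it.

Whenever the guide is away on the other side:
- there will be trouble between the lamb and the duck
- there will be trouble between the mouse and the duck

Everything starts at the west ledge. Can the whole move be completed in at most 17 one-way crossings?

Yes — this plan uses 17 crossings (≤ 17):
1. Guide goes to the east ledge with the duck.
2. Guide goes back to the west ledge alone.
3. Guide goes to the east ledge with the pigeon.
4. Guide goes back to the west ledge alone.
5. Guide goes to the east ledge with the hay.
6. Guide goes back to the west ledge alone.
7. Guide goes to the east ledge with the terrier.
8. Guide goes back to the west ledge alone.
9. Guide goes to the east ledge with the rabbit.
10. Guide goes back to the west ledge alone.
11. Guide goes to the east ledge with the mouse.
12. Guide goes back to the west ledge with the duck.
13. Guide goes to the east ledge with the lamb.
14. Guide goes back to the west ledge alone.
15. Guide goes to the east ledge with the cat.
16. Guide goes back to the west ledge alone.
17. Guide goes to the east ledge with the duck.

Yes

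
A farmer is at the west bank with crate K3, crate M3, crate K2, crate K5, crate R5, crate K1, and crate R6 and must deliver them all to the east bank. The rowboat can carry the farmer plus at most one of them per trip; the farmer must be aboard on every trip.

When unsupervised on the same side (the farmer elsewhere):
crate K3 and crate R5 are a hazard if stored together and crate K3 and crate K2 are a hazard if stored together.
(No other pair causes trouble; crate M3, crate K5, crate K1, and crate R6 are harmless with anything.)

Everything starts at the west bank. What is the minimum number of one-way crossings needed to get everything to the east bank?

15

Counting alone: the farmer can take at most 1 across per trip to the east bank, so moving all 7 needs at least 7 loaded trips out, with a return between consecutive ones — at least 13 crossings.
The safety rule pushes this higher. Following every safe sequence of crossings, the most of the 7 that can be at the east bank as the rowboat arrives there on crossing 13 is 6 — never all 7.
So no plan with fewer than 15 crossings exists, and this one achieves 15:
1. Farmer goes to the east bank with crate K3.  [the west bank: crate K1, crate K2, crate K5, crate M3, crate R5, crate R6 | the east bank: crate K3]
2. Farmer goes back to the west bank alone.  [the west bank: crate K1, crate K2, crate K5, crate M3, crate R5, crate R6 | the east bank: crate K3]
3. Farmer goes to the east bank with crate M3.  [the west bank: crate K1, crate K2, crate K5, crate R5, crate R6 | the east bank: crate K3, crate M3]
4. Farmer goes back to the west bank alone.  [the west bank: crate K1, crate K2, crate K5, crate R5, crate R6 | the east bank: crate K3, crate M3]
5. Farmer goes to the east bank with crate K2.  [the west bank: crate K1, crate K5, crate R5, crate R6 | the east bank: crate K2, crate K3, crate M3]
6. Farmer goes back to the west bank with crate K3.  [the west bank: crate K1, crate K3, crate K5, crate R5, crate R6 | the east bank: crate K2, crate M3]
7. Farmer goes to the east bank with crate R5.  [the west bank: crate K1, crate K3, crate K5, crate R6 | the east bank: crate K2, crate M3, crate R5]
8. Farmer goes back to the west bank alone.  [the west bank: crate K1, crate K3, crate K5, crate R6 | the east bank: crate K2, crate M3, crate R5]
9. Farmer goes to the east bank with crate K5.  [the west bank: crate K1, crate K3, crate R6 | the east bank: crate K2, crate K5, crate M3, crate R5]
10. Farmer goes back to the west bank alone.  [the west bank: crate K1, crate K3, crate R6 | the east bank: crate K2, crate K5, crate M3, crate R5]
11. Farmer goes to the east bank with crate K1.  [the west bank: crate K3, crate R6 | the east bank: crate K1, crate K2, crate K5, crate M3, crate R5]
12. Farmer goes back to the west bank alone.  [the west bank: crate K3, crate R6 | the east bank: crate K1, crate K2, crate K5, crate M3, crate R5]
13. Farmer goes to the east bank with crate R6.  [the west bank: crate K3 | the east bank: crate K1, crate K2, crate K5, crate M3, crate R5, crate R6]
14. Farmer goes back to the west bank alone.  [the west bank: crate K3 | the east bank: crate K1, crate K2, crate K5, crate M3, crate R5, crate R6]
15. Farmer goes to the east bank with crate K3.  [the west bank: — | the east bank: crate K1, crate K2, crate K3, crate K5, crate M3, crate R5, crate R6]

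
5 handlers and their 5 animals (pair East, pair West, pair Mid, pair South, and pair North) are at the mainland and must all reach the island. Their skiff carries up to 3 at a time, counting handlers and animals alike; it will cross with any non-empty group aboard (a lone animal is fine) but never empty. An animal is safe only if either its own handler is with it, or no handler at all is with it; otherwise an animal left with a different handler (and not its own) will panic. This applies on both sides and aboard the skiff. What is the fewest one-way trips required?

11

Counting alone: each trip to the island takes at most 3 across and each return brings at least 1 back, so after t trips out (and t−1 returns) at most 3t − (t−1) of the 10 are across; that first reaches 10 at t = 5, so at least 9 crossings are needed.
The safety rule pushes this higher. Following every safe sequence of crossings, the most of the 10 that can be at the island as the skiff arrives there on crossing 9 is 9 — never all 10.
So no plan with fewer than 11 crossings exists, and this one achieves 11:
1. animal East and handler East cross → the island.
2. handler East crosses ← the mainland.
3. animal Mid, animal South, and animal West cross → the island.
4. animal East crosses ← the mainland.
5. handler Mid, handler South, and handler West cross → the island.
6. animal West and handler West cross ← the mainland.
7. handler East, handler North, and handler West cross → the island.
8. animal Mid crosses ← the mainland.
9. animal East and animal West cross → the island.
10. animal East crosses ← the mainland.
11. animal East, animal Mid, and animal North cross → the island.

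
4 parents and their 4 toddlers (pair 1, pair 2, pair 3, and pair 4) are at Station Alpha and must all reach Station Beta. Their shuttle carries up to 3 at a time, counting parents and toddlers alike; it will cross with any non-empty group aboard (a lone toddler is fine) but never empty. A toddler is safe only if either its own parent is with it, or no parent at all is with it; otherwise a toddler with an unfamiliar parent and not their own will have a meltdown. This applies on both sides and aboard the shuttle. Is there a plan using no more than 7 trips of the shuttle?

Counting alone: each trip to Station Beta takes at most 3 across and each return brings at least 1 back, so after t trips out (and t−1 returns) at most 3t − (t−1) of the 8 are across; that first reaches 8 at t = 4, so at least 7 crossings are needed.
The safety rule pushes this higher. Following every safe sequence of crossings, the most of the 8 that can be at Station Beta as the shuttle arrives there on crossing 7 is 7 — never all 8.
So the move cannot be finished within 7 crossings. (The shortest complete plan takes 9:)
1. parent 1 and toddler 1 cross → Station Beta.
2. parent 1 crosses ← Station Alpha.
3. parent 1, parent 2, and toddler 2 cross → Station Beta.
4. parent 1 and toddler 1 cross ← Station Alpha.
5. parent 1, parent 3, and parent 4 cross → Station Beta.
6. toddler 2 crosses ← Station Alpha.
7. toddler 1 and toddler 2 cross → Station Beta.
8. toddler 1 crosses ← Station Alpha.
9. toddler 1, toddler 3, and toddler 4 cross → Station Beta.

No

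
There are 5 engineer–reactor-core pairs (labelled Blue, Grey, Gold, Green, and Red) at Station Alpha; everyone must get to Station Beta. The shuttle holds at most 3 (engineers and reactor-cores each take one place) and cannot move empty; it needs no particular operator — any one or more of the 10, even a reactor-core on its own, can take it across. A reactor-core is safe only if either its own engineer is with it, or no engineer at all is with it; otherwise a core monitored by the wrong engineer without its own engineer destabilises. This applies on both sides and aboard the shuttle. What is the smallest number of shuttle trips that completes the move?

Counting alone: each trip to Station Beta takes at most 3 across and each return brings at least 1 back, so after t trips out (and t−1 returns) at most 3t − (t−1) of the 10 are across; that first reaches 10 at t = 5, so at least 9 crossings are needed.
The safety rule pushes this higher. Following every safe sequence of crossings, the most of the 10 that can be at Station Beta as the shuttle arrives there on crossing 9 is 9 — never all 10.
So no plan with fewer than 11 crossings exists, and this one achieves 11:
1. engineer Blue and reactor-core Blue cross → Station Beta.
2. engineer Blue crosses ← Station Alpha.
3. reactor-core Gold, reactor-core Green, and reactor-core Grey cross → Station Beta.
4. reactor-core Blue crosses ← Station Alpha.
5. engineer Gold, engineer Green, and engineer Grey cross → Station Beta.
6. engineer Grey and reactor-core Grey cross ← Station Alpha.
7. engineer Blue, engineer Grey, and engineer Red cross → Station Beta.
8. reactor-core Gold crosses ← Station Alpha.
9. reactor-core Blue and reactor-core Grey cross → Station Beta.
10. reactor-core Blue crosses ← Station Alpha.
11. reactor-core Blue, reactor-core Gold, and reactor-core Red cross → Station Beta.

11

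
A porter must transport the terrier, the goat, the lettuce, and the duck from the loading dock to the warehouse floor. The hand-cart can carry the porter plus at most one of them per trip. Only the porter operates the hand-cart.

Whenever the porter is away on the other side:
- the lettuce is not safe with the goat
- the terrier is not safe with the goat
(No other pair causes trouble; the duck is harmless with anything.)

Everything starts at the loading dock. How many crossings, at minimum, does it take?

Counting alone: the porter can take at most 1 across per trip to the warehouse floor, so moving all 4 needs at least 4 loaded trips out, with a return between consecutive ones — at least 7 crossings.
The safety rule pushes this higher. Following every safe sequence of crossings, the most of the 4 that can be at the warehouse floor as the hand-cart arrives there on crossing 7 is 3 — never all 4.
So no plan with fewer than 9 crossings exists, and this one achieves 9:
1. Porter goes to the warehouse floor with the goat.  [the loading dock: the duck, the lettuce, the terrier | the warehouse floor: the goat]
2. Porter goes back to the loading dock alone.  [the loading dock: the duck, the lettuce, the terrier | the warehouse floor: the goat]
3. Porter goes to the warehouse floor with the terrier.  [the loading dock: the duck, the lettuce | the warehouse floor: the goat, the terrier]
4. Porter goes back to the loading dock with the goat.  [the loading dock: the duck, the goat, the lettuce | the warehouse floor: the terrier]
5. Porter goes to the warehouse floor with the lettuce.  [the loading dock: the duck, the goat | the warehouse floor: the lettuce, the terrier]
6. Porter goes back to the loading dock alone.  [the loading dock: the duck, the goat | the warehouse floor: the lettuce, the terrier]
7. Porter goes to the warehouse floor with the duck.  [the loading dock: the goat | the warehouse floor: the duck, the lettuce, the terrier]
8. Porter goes back to the loading dock alone.  [the loading dock: the goat | the warehouse floor: the duck, the lettuce, the terrier]
9. Porter goes to the warehouse floor with the goat.  [the loading dock: — | the warehouse floor: the duck, the goat, the lettuce, the terrier]

9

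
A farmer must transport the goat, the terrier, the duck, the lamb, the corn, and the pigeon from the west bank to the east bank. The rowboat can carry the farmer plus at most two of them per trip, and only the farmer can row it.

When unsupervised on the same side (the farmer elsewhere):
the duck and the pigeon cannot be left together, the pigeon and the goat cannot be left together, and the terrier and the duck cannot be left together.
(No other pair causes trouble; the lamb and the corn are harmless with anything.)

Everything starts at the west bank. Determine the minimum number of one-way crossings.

Counting alone: the farmer can take at most 2 across per trip to the east bank, so moving all 6 needs at least 3 loaded trips out, with a return between consecutive ones — at least 5 crossings.
The plan below uses exactly 5 crossings, so it is optimal:
1. Farmer goes to the east bank with the duck and the goat.
2. Farmer goes back to the west bank alone.
3. Farmer goes to the east bank with the corn and the lamb.
4. Farmer goes back to the west bank alone.
5. Farmer goes to the east bank with the pigeon and the terrier.

5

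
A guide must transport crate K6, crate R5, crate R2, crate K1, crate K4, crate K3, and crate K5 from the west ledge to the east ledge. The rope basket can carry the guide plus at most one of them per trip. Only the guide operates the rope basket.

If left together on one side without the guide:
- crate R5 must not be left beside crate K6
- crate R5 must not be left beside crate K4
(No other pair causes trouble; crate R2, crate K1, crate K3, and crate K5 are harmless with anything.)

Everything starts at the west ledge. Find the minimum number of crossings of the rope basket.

Counting alone: the guide can take at most 1 across per trip to the east ledge, so moving all 7 needs at least 7 loaded trips out, with a return between consecutive ones — at least 13 crossings.
The safety rule pushes this higher. Following every safe sequence of crossings, the most of the 7 that can be at the east ledge as the rope basket arrives there on crossing 13 is 6 — never all 7.
So no plan with fewer than 15 crossings exists, and this one achieves 15:
1. Guide goes to the east ledge with crate R5.  [the west ledge: crate K1, crate K3, crate K4, crate K5, crate K6, crate R2 | the east ledge: crate R5]
2. Guide goes back to the west ledge alone.  [the west ledge: crate K1, crate K3, crate K4, crate K5, crate K6, crate R2 | the east ledge: crate R5]
3. Guide goes to the east ledge with crate K6.  [the west ledge: crate K1, crate K3, crate K4, crate K5, crate R2 | the east ledge: crate K6, crate R5]
4. Guide goes back to the west ledge with crate R5.  [the west ledge: crate K1, crate K3, crate K4, crate K5, crate R2, crate R5 | the east ledge: crate K6]
5. Guide goes to the east ledge with crate K4.  [the west ledge: crate K1, crate K3, crate K5, crate R2, crate R5 | the east ledge: crate K4, crate K6]
6. Guide goes back to the west ledge alone.  [the west ledge: crate K1, crate K3, crate K5, crate R2, crate R5 | the east ledge: crate K4, crate K6]
7. Guide goes to the east ledge with crate R2.  [the west ledge: crate K1, crate K3, crate K5, crate R5 | the east ledge: crate K4, crate K6, crate R2]
8. Guide goes back to the west ledge alone.  [the west ledge: crate K1, crate K3, crate K5, crate R5 | the east ledge: crate K4, crate K6, crate R2]
9. Guide goes to the east ledge with crate K1.  [the west ledge: crate K3, crate K5, crate R5 | the east ledge: crate K1, crate K4, crate K6, crate R2]
10. Guide goes back to the west ledge alone.  [the west ledge: crate K3, crate K5, crate R5 | the east ledge: crate K1, crate K4, crate K6, crate R2]
11. Guide goes to the east ledge with crate K3.  [the west ledge: crate K5, crate R5 | the east ledge: crate K1, crate K3, crate K4, crate K6, crate R2]
12. Guide goes back to the west ledge alone.  [the west ledge: crate K5, crate R5 | the east ledge: crate K1, crate K3, crate K4, crate K6, crate R2]
13. Guide goes to the east ledge with crate K5.  [the west ledge: crate R5 | the east ledge: crate K1, crate K3, crate K4, crate K5, crate K6, crate R2]
14. Guide goes back to the west ledge alone.  [the west ledge: crate R5 | the east ledge: crate K1, crate K3, crate K4, crate K5, crate K6, crate R2]
15. Guide goes to the east ledge with crate R5.  [the west ledge: — | the east ledge: crate K1, crate K3, crate K4, crate K5, crate K6, crate R2, crate R5]

15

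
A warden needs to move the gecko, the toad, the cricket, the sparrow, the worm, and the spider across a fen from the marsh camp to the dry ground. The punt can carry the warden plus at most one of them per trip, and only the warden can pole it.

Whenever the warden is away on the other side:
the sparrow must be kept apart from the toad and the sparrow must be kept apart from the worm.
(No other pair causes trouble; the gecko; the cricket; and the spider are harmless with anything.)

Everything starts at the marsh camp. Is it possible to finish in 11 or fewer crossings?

No

Counting alone: the warden can take at most 1 across per trip to the dry ground, so moving all 6 needs at least 6 loaded trips out, with a return between consecutive ones — at least 11 crossings.
The safety rule pushes this higher. Following every safe sequence of crossings, the most of the 6 that can be at the dry ground as the punt arrives there on crossing 11 is 5 — never all 6.
So the move cannot be finished within 11 crossings. (The shortest complete plan takes 13:)
1. Warden goes to the dry ground with the sparrow.  [the marsh camp: the cricket, the gecko, the spider, the toad, the worm | the dry ground: the sparrow]
2. Warden goes back to the marsh camp alone.  [the marsh camp: the cricket, the gecko, the spider, the toad, the worm | the dry ground: the sparrow]
3. Warden goes to the dry ground with the gecko.  [the marsh camp: the cricket, the spider, the toad, the worm | the dry ground: the gecko, the sparrow]
4. Warden goes back to the marsh camp alone.  [the marsh camp: the cricket, the spider, the toad, the worm | the dry ground: the gecko, the sparrow]
5. Warden goes to the dry ground with the toad.  [the marsh camp: the cricket, the spider, the worm | the dry ground: the gecko, the sparrow, the toad]
6. Warden goes back to the marsh camp with the sparrow.  [the marsh camp: the cricket, the sparrow, the spider, the worm | the dry ground: the gecko, the toad]
7. Warden goes to the dry ground with the worm.  [the marsh camp: the cricket, the sparrow, the spider | the dry ground: the gecko, the toad, the worm]
8. Warden goes back to the marsh camp alone.  [the marsh camp: the cricket, the sparrow, the spider | the dry ground: the gecko, the toad, the worm]
9. Warden goes to the dry ground with the cricket.  [the marsh camp: the sparrow, the spider | the dry ground: the cricket, the gecko, the toad, the worm]
10. Warden goes back to the marsh camp alone.  [the marsh camp: the sparrow, the spider | the dry ground: the cricket, the gecko, the toad, the worm]
11. Warden goes to the dry ground with the spider.  [the marsh camp: the sparrow | the dry ground: the cricket, the gecko, the spider, the toad, the worm]
12. Warden goes back to the marsh camp alone.  [the marsh camp: the sparrow | the dry ground: the cricket, the gecko, the spider, the toad, the worm]
13. Warden goes to the dry ground with the sparrow.  [the marsh camp: — | the dry ground: the cricket, the gecko, the sparrow, the spider, the toad, the worm]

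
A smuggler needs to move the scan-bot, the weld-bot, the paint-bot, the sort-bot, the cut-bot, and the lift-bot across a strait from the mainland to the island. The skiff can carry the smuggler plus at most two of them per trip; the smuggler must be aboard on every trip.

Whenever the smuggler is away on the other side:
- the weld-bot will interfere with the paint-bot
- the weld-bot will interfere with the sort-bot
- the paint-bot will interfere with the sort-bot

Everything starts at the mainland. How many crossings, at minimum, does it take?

9

Counting alone: the smuggler can take at most 2 across per trip to the island, so moving all 6 needs at least 3 loaded trips out, with a return between consecutive ones — at least 5 crossings.
The safety rule pushes this higher. Following every safe sequence of crossings, the most of the 6 that can be at the island as the skiff arrives there on crossings 5, 7 is 4, 5 respectively — never all 6.
So no plan with fewer than 9 crossings exists, and this one achieves 9:
1. Smuggler goes to the island with the paint-bot and the weld-bot.  [the mainland: the cut-bot, the lift-bot, the scan-bot, the sort-bot | the island: the paint-bot, the weld-bot]
2. Smuggler goes back to the mainland with the weld-bot.  [the mainland: the cut-bot, the lift-bot, the scan-bot, the sort-bot, the weld-bot | the island: the paint-bot]
3. Smuggler goes to the island with the scan-bot and the weld-bot.  [the mainland: the cut-bot, the lift-bot, the sort-bot | the island: the paint-bot, the scan-bot, the weld-bot]
4. Smuggler goes back to the mainland with the weld-bot.  [the mainland: the cut-bot, the lift-bot, the sort-bot, the weld-bot | the island: the paint-bot, the scan-bot]
5. Smuggler goes to the island with the cut-bot and the weld-bot.  [the mainland: the lift-bot, the sort-bot | the island: the cut-bot, the paint-bot, the scan-bot, the weld-bot]
6. Smuggler goes back to the mainland with the weld-bot.  [the mainland: the lift-bot, the sort-bot, the weld-bot | the island: the cut-bot, the paint-bot, the scan-bot]
7. Smuggler goes to the island with the lift-bot and the weld-bot.  [the mainland: the sort-bot | the island: the cut-bot, the lift-bot, the paint-bot, the scan-bot, the weld-bot]
8. Smuggler goes back to the mainland with the weld-bot.  [the mainland: the sort-bot, the weld-bot | the island: the cut-bot, the lift-bot, the paint-bot, the scan-bot]
9. Smuggler goes to the island with the sort-bot and the weld-bot.  [the mainland: — | the island: the cut-bot, the lift-bot, the paint-bot, the scan-bot, the sort-bot, the weld-bot]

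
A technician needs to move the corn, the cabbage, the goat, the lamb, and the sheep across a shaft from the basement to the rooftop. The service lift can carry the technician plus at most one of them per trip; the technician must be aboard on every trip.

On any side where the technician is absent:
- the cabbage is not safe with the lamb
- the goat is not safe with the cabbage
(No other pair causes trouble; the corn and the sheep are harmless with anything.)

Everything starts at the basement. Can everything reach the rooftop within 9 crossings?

Counting alone: the technician can take at most 1 across per trip to the rooftop, so moving all 5 needs at least 5 loaded trips out, with a return between consecutive ones — at least 9 crossings.
The safety rule pushes this higher. Following every safe sequence of crossings, the most of the 5 that can be at the rooftop as the service lift arrives there on crossing 9 is 4 — never all 5.
So the move cannot be finished within 9 crossings. (The shortest complete plan takes 11:)
1. Technician goes to the rooftop with the cabbage.  [the basement: the corn, the goat, the lamb, the sheep | the rooftop: the cabbage]
2. Technician goes back to the basement alone.  [the basement: the corn, the goat, the lamb, the sheep | the rooftop: the cabbage]
3. Technician goes to the rooftop with the corn.  [the basement: the goat, the lamb, the sheep | the rooftop: the cabbage, the corn]
4. Technician goes back to the basement alone.  [the basement: the goat, the lamb, the sheep | the rooftop: the cabbage, the corn]
5. Technician goes to the rooftop with the goat.  [the basement: the lamb, the sheep | the rooftop: the cabbage, the corn, the goat]
6. Technician goes back to the basement with the cabbage.  [the basement: the cabbage, the lamb, the sheep | the rooftop: the corn, the goat]
7. Technician goes to the rooftop with the lamb.  [the basement: the cabbage, the sheep | the rooftop: the corn, the goat, the lamb]
8. Technician goes back to the basement alone.  [the basement: the cabbage, the sheep | the rooftop: the corn, the goat, the lamb]
9. Technician goes to the rooftop with the sheep.  [the basement: the cabbage | the rooftop: the corn, the goat, the lamb, the sheep]
10. Technician goes back to the basement alone.  [the basement: the cabbage | the rooftop: the corn, the goat, the lamb, the sheep]
11. Technician goes to the rooftop with the cabbage.  [the basement: — | the rooftop: the cabbage, the corn, the goat, the lamb, the sheep]

No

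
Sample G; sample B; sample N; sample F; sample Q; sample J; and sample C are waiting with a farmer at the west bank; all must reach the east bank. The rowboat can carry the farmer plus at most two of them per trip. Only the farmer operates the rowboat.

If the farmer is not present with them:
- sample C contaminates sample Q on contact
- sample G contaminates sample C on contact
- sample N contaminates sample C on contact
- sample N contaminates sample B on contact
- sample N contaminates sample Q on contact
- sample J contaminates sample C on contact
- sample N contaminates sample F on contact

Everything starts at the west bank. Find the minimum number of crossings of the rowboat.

11

Counting alone: the farmer can take at most 2 across per trip to the east bank, so moving all 7 needs at least 4 loaded trips out, with a return between consecutive ones — at least 7 crossings.
The safety rule pushes this higher. Following every safe sequence of crossings, the most of the 7 that can be at the east bank as the rowboat arrives there on crossings 7, 9 is 5, 6 respectively — never all 7.
So no plan with fewer than 11 crossings exists, and this one achieves 11:
1. Farmer goes to the east bank with sample C and sample N.  [the west bank: sample B, sample F, sample G, sample J, sample Q | the east bank: sample C, sample N]
2. Farmer goes back to the west bank with sample N.  [the west bank: sample B, sample F, sample G, sample J, sample N, sample Q | the east bank: sample C]
3. Farmer goes to the east bank with sample G and sample N.  [the west bank: sample B, sample F, sample J, sample Q | the east bank: sample C, sample G, sample N]
4. Farmer goes back to the west bank with sample C.  [the west bank: sample B, sample C, sample F, sample J, sample Q | the east bank: sample G, sample N]
5. Farmer goes to the east bank with sample J and sample Q.  [the west bank: sample B, sample C, sample F | the east bank: sample G, sample J, sample N, sample Q]
6. Farmer goes back to the west bank with sample N.  [the west bank: sample B, sample C, sample F, sample N | the east bank: sample G, sample J, sample Q]
7. Farmer goes to the east bank with sample B and sample N.  [the west bank: sample C, sample F | the east bank: sample B, sample G, sample J, sample N, sample Q]
8. Farmer goes back to the west bank with sample N.  [the west bank: sample C, sample F, sample N | the east bank: sample B, sample G, sample J, sample Q]
9. Farmer goes to the east bank with sample F and sample N.  [the west bank: sample C | the east bank: sample B, sample F, sample G, sample J, sample N, sample Q]
10. Farmer goes back to the west bank with sample N.  [the west bank: sample C, sample N | the east bank: sample B, sample F, sample G, sample J, sample Q]
11. Farmer goes to the east bank with sample C and sample N.  [the west bank: — | the east bank: sample B, sample C, sample F, sample G, sample J, sample N, sample Q]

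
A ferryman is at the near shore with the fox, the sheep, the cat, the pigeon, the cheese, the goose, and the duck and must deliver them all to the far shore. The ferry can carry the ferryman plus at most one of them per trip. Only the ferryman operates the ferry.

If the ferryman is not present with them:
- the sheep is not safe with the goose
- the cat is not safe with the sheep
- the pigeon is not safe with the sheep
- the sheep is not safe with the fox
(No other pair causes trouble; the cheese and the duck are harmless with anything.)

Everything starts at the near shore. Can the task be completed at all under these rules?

Following every safe sequence of crossings from the start, the most of the 7 that can be at the far shore as the ferry arrives there on crossings 1, 3, 5, 7 is 1, 2, 3, 4 respectively; the best ever achieved is 4 of 7.
From crossing 9 on, no configuration arises that was not already reachable earlier: only 44 distinct safe configurations (who is on which side, and where the ferry is) can ever be reached, none of them has everyone across, and every continuation just revisits them. So no valid plan exists.

No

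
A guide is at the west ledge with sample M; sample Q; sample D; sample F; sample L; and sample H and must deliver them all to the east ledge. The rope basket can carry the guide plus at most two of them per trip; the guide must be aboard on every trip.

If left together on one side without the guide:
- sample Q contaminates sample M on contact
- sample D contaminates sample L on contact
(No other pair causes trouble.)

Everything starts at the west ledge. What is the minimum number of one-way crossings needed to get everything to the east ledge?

Counting alone: the guide can take at most 2 across per trip to the east ledge, so moving all 6 needs at least 3 loaded trips out, with a return between consecutive ones — at least 5 crossings.
The plan below uses exactly 5 crossings, so it is optimal:
1. Guide goes to the east ledge with sample D and sample M.
2. Guide goes back to the west ledge alone.
3. Guide goes to the east ledge with sample F and sample H.
4. Guide goes back to the west ledge alone.
5. Guide goes to the east ledge with sample L and sample Q.

5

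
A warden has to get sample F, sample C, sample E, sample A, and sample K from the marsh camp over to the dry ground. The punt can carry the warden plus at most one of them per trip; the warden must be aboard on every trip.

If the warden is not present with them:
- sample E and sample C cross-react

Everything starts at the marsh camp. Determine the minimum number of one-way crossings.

Counting alone: the warden can take at most 1 across per trip to the dry ground, so moving all 5 needs at least 5 loaded trips out, with a return between consecutive ones — at least 9 crossings.
The plan below uses exactly 9 crossings, so it is optimal:
1. Warden goes to the dry ground with sample C.  [the marsh camp: sample A, sample E, sample F, sample K | the dry ground: sample C]
2. Warden goes back to the marsh camp alone.  [the marsh camp: sample A, sample E, sample F, sample K | the dry ground: sample C]
3. Warden goes to the dry ground with sample F.  [the marsh camp: sample A, sample E, sample K | the dry ground: sample C, sample F]
4. Warden goes back to the marsh camp alone.  [the marsh camp: sample A, sample E, sample K | the dry ground: sample C, sample F]
5. Warden goes to the dry ground with sample A.  [the marsh camp: sample E, sample K | the dry ground: sample A, sample C, sample F]
6. Warden goes back to the marsh camp alone.  [the marsh camp: sample E, sample K | the dry ground: sample A, sample C, sample F]
7. Warden goes to the dry ground with sample K.  [the marsh camp: sample E | the dry ground: sample A, sample C, sample F, sample K]
8. Warden goes back to the marsh camp alone.  [the marsh camp: sample E | the dry ground: sample A, sample C, sample F, sample K]
9. Warden goes to the dry ground with sample E.  [the marsh camp: — | the dry ground: sample A, sample C, sample E, sample F, sample K]

9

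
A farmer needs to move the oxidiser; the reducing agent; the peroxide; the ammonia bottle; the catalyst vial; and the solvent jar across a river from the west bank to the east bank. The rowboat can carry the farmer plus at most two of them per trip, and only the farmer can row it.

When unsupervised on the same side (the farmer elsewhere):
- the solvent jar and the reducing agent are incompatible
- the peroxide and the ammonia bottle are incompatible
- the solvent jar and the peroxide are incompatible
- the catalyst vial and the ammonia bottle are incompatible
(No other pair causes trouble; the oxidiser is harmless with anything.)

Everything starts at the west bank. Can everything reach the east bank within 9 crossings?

Yes

Yes — this plan uses 7 crossings (≤ 9):
1. Farmer goes to the east bank with the ammonia bottle and the solvent jar.  [the west bank: the catalyst vial, the oxidiser, the peroxide, the reducing agent | the east bank: the ammonia bottle, the solvent jar]
2. Farmer goes back to the west bank alone.  [the west bank: the catalyst vial, the oxidiser, the peroxide, the reducing agent | the east bank: the ammonia bottle, the solvent jar]
3. Farmer goes to the east bank with the oxidiser and the reducing agent.  [the west bank: the catalyst vial, the peroxide | the east bank: the ammonia bottle, the oxidiser, the reducing agent, the solvent jar]
4. Farmer goes back to the west bank with the solvent jar.  [the west bank: the catalyst vial, the peroxide, the solvent jar | the east bank: the ammonia bottle, the oxidiser, the reducing agent]
5. Farmer goes to the east bank with the catalyst vial and the peroxide.  [the west bank: the solvent jar | the east bank: the ammonia bottle, the catalyst vial, the oxidiser, the peroxide, the reducing agent]
6. Farmer goes back to the west bank with the ammonia bottle.  [the west bank: the ammonia bottle, the solvent jar | the east bank: the catalyst vial, the oxidiser, the peroxide, the reducing agent]
7. Farmer goes to the east bank with the ammonia bottle and the solvent jar.  [the west bank: — | the east bank: the ammonia bottle, the catalyst vial, the oxidiser, the peroxide, the reducing agent, the solvent jar]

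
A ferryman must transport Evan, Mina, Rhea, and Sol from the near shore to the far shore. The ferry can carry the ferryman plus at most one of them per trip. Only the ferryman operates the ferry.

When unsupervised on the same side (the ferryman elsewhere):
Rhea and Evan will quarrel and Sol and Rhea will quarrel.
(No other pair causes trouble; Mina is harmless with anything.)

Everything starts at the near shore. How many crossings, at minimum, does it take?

9

Counting alone: the ferryman can take at most 1 across per trip to the far shore, so moving all 4 needs at least 4 loaded trips out, with a return between consecutive ones — at least 7 crossings.
The safety rule pushes this higher. Following every safe sequence of crossings, the most of the 4 that can be at the far shore as the ferry arrives there on crossing 7 is 3 — never all 4.
So no plan with fewer than 9 crossings exists, and this one achieves 9:
1. Ferryman goes to the far shore with Rhea.
2. Ferryman goes back to the near shore alone.
3. Ferryman goes to the far shore with Evan.
4. Ferryman goes back to the near shore with Rhea.
5. Ferryman goes to the far shore with Sol.
6. Ferryman goes back to the near shore alone.
7. Ferryman goes to the far shore with Mina.
8. Ferryman goes back to the near shore alone.
9. Ferryman goes to the far shore with Rhea.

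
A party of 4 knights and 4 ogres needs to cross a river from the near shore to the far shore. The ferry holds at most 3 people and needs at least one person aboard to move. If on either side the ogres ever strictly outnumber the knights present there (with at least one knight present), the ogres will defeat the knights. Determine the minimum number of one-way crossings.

9

Counting alone: each trip to the far shore takes at most 3 across and each return brings at least 1 back, so after t trips out (and t−1 returns) at most 3t − (t−1) of the 8 are across; that first reaches 8 at t = 4, so at least 7 crossings are needed.
The safety rule pushes this higher. Following every safe sequence of crossings, the most of the 8 that can be at the far shore as the ferry arrives there on crossing 7 is 7 — never all 8.
So no plan with fewer than 9 crossings exists, and this one achieves 9:
1. 2 ogres → the far shore.  (the near shore: 4K 2O; the far shore: 0K 2O)
2. 1 ogre ← the near shore.  (the near shore: 4K 3O; the far shore: 0K 1O)
3. 3 ogres → the far shore.  (the near shore: 4K 0O; the far shore: 0K 4O)
4. 1 ogre ← the near shore.  (the near shore: 4K 1O; the far shore: 0K 3O)
5. 3 knights → the far shore.  (the near shore: 1K 1O; the far shore: 3K 3O)
6. 1 knight and 1 ogre ← the near shore.  (the near shore: 2K 2O; the far shore: 2K 2O)
7. 2 knights → the far shore.  (the near shore: 0K 2O; the far shore: 4K 2O)
8. 1 ogre ← the near shore.  (the near shore: 0K 3O; the far shore: 4K 1O)
9. 3 ogres → the far shore.  (the near shore: 0K 0O; the far shore: 4K 4O)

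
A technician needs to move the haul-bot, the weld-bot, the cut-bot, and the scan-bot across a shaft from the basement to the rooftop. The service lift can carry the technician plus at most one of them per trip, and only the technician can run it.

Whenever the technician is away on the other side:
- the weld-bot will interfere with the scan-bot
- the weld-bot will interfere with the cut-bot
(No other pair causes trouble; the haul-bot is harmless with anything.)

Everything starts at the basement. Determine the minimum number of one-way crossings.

9

Counting alone: the technician can take at most 1 across per trip to the rooftop, so moving all 4 needs at least 4 loaded trips out, with a return between consecutive ones — at least 7 crossings.
The safety rule pushes this higher. Following every safe sequence of crossings, the most of the 4 that can be at the rooftop as the service lift arrives there on crossing 7 is 3 — never all 4.
So no plan with fewer than 9 crossings exists, and this one achieves 9:
1. Technician goes to the rooftop with the weld-bot.
2. Technician goes back to the basement alone.
3. Technician goes to the rooftop with the haul-bot.
4. Technician goes back to the basement alone.
5. Technician goes to the rooftop with the cut-bot.
6. Technician goes back to the basement with the weld-bot.
7. Technician goes to the rooftop with the scan-bot.
8. Technician goes back to the basement alone.
9. Technician goes to the rooftop with the weld-bot.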